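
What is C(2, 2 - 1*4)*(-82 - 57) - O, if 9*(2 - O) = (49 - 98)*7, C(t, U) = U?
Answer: 2141/9 ≈ 237.89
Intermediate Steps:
O = 361/9 (O = 2 - (49 - 98)*7/9 = 2 - (-49)*7/9 = 2 - ⅑*(-343) = 2 + 343/9 = 361/9 ≈ 40.111)
C(2, 2 - 1*4)*(-82 - 57) - O = (2 - 1*4)*(-82 - 57) - 1*361/9 = (2 - 4)*(-139) - 361/9 = -2*(-139) - 361/9 = 278 - 361/9 = 2141/9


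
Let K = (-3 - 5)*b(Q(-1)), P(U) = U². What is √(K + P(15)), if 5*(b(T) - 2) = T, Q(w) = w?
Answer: 9*√65/5 ≈ 14.512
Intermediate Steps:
b(T) = 2 + T/5
K = -72/5 (K = (-3 - 5)*(2 + (⅕)*(-1)) = -8*(2 - ⅕) = -8*9/5 = -72/5 ≈ -14.400)
√(K + P(15)) = √(-72/5 + 15²) = √(-72/5 + 225) = √(1053/5) = 9*√65/5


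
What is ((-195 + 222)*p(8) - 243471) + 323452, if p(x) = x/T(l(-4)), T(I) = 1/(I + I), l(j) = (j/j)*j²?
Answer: 86893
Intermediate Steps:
l(j) = j² (l(j) = 1*j² = j²)
T(I) = 1/(2*I)
p(x) = 32*x (p(x) = x/((1/(2*((-4)²)))) = x/(((½)/16)) = x/(((½)*(1/16))) = x/(1/32) = x*32 = 32*x)
((-195 + 222)*p(8) - 243471) + 323452 = ((-195 + 222)*(32*8) - 243471) + 323452 = (27*256 - 243471) + 323452 = (6912 - 243471) + 323452 = -236559 + 323452 = 86893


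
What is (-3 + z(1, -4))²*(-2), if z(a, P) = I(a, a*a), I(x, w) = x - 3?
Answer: -50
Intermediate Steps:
I(x, w) = -3 + x
z(a, P) = -3 + a
(-3 + z(1, -4))²*(-2) = (-3 + (-3 + 1))²*(-2) = (-3 - 2)²*(-2) = (-5)²*(-2) = 25*(-2) = -50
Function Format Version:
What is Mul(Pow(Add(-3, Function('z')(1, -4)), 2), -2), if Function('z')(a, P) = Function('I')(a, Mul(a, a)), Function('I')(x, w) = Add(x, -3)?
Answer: -50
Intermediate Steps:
Function('I')(x, w) = Add(-3, x)
Function('z')(a, P) = Add(-3, a)
Mul(Pow(Add(-3, Function('z')(1, -4)), 2), -2) = Mul(Pow(Add(-3, Add(-3, 1)), 2), -2) = Mul(Pow(Add(-3, -2), 2), -2) = Mul(Pow(-5, 2), -2) = Mul(25, -2) = -50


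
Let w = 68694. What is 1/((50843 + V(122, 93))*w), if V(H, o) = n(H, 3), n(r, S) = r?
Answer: 1/3500989710 ≈ 2.8563e-10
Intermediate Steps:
V(H, o) = H
1/((50843 + V(122, 93))*w) = 1/((50843 + 122)*68694) = (1/68694)/50965 = (1/50965)*(1/68694) = 1/3500989710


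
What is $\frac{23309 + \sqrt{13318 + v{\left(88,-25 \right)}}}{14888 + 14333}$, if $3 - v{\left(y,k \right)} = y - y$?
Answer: $\frac{23309}{29221} + \frac{\sqrt{13321}}{29221} \approx 0.80163$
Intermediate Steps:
$v{\left(y,k \right)} = 3$ ($v{\left(y,k \right)} = 3 - \left(y - y\right) = 3 - 0 = 3 + 0 = 3$)
$\frac{23309 + \sqrt{13318 + v{\left(88,-25 \right)}}}{14888 + 14333} = \frac{23309 + \sqrt{13318 + 3}}{14888 + 14333} = \frac{23309 + \sqrt{13321}}{29221} = \left(23309 + \sqrt{13321}\right) \frac{1}{29221} = \frac{23309}{29221} + \frac{\sqrt{13321}}{29221}$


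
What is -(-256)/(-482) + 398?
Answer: 95790/241 ≈ 397.47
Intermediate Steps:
-(-256)/(-482) + 398 = -(-256)*(-1)/482 + 398 = -1*128/241 + 398 = -128/241 + 398 = 95790/241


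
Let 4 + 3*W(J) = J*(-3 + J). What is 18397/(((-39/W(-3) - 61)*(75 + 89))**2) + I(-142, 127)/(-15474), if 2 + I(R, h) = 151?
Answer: -465330342997/49049971733508 ≈ -0.0094869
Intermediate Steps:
W(J) = -4/3 + J*(-3 + J)/3 (W(J) = -4/3 + (J*(-3 + J))/3 = -4/3 + J*(-3 + J)/3)
I(R, h) = 149 (I(R, h) = -2 + 151 = 149)
18397/(((-39/W(-3) - 61)*(75 + 89))**2) + I(-142, 127)/(-15474) = 18397/(((-39/(-4/3 - 1*(-3) + (1/3)*(-3)**2) - 61)*(75 + 89))**2) + 149/(-15474) = 18397/(((-39/(-4/3 + 3 + (1/3)*9) - 61)*164)**2) + 149*(-1/15474) = 18397/(((-39/(-4/3 + 3 + 3) - 61)*164)**2) - 149/15474 = 18397/(((-39/14/3 - 61)*164)**2) - 149/15474 = 18397/(((-39*3/14 - 61)*164)**2) - 149/15474 = 18397/(((-117/14 - 61)*164)**2) - 149/15474 = 18397/((-971/14*164)**2) - 149/15474 = 18397/((-79622/7)**2) - 149/15474 = 18397/(6339662884/49) - 149/15474 = 18397*(49/6339662884) - 149/15474 = 901453/6339662884 - 149/15474 = -465330342997/49049971733508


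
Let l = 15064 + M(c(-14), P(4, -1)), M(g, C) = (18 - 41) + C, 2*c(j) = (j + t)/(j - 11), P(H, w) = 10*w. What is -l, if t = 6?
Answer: -15031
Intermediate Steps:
c(j) = (6 + j)/(2*(-11 + j)) (c(j) = ((j + 6)/(j - 11))/2 = ((6 + j)/(-11 + j))/2 = (6 + j)/(2*(-11 + j)))
M(g, C) = -23 + C
l = 15031 (l = 15064 + (-23 + 10*(-1)) = 15064 + (-23 - 10) = 15064 - 33 = 15031)
-l = -1*15031 = -15031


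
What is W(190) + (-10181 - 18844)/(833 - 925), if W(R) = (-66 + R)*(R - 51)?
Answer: 1614737/92 ≈ 17552.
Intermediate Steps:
W(R) = (-66 + R)*(-51 + R)
W(190) + (-10181 - 18844)/(833 - 925) = (3366 + 190² - 117*190) + (-10181 - 18844)/(833 - 925) = (3366 + 36100 - 22230) - 29025/(-92) = 17236 - 29025*(-1/92) = 17236 + 29025/92 = 1614737/92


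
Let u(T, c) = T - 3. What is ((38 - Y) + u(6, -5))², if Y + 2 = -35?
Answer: 6084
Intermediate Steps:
Y = -37 (Y = -2 - 35 = -37)
u(T, c) = -3 + T
((38 - Y) + u(6, -5))² = ((38 - 1*(-37)) + (-3 + 6))² = ((38 + 37) + 3)² = (75 + 3)² = 78² = 6084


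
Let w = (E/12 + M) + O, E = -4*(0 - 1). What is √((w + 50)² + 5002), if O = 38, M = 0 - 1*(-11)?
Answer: √133822/3 ≈ 121.94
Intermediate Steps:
M = 11 (M = 0 + 11 = 11)
E = 4 (E = -4*(-1) = 4)
w = 148/3 (w = (4/12 + 11) + 38 = (4*(1/12) + 11) + 38 = (⅓ + 11) + 38 = 34/3 + 38 = 148/3 ≈ 49.333)
√((w + 50)² + 5002) = √((148/3 + 50)² + 5002) = √((298/3)² + 5002) = √(88804/9 + 5002) = √(133822/9) = √133822/3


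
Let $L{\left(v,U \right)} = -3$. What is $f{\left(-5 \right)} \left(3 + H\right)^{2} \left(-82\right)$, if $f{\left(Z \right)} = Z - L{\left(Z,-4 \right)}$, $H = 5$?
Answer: $10496$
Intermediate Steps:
$f{\left(Z \right)} = 3 + Z$ ($f{\left(Z \right)} = Z - -3 = Z + 3 = 3 + Z$)
$f{\left(-5 \right)} \left(3 + H\right)^{2} \left(-82\right) = \left(3 - 5\right) \left(3 + 5\right)^{2} \left(-82\right) = - 2 \cdot 8^{2} \left(-82\right) = \left(-2\right) 64 \left(-82\right) = \left(-128\right) \left(-82\right) = 10496$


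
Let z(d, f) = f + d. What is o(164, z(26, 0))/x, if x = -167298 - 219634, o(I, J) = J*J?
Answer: -13/7441 ≈ -0.0017471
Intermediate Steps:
z(d, f) = d + f
o(I, J) = J²
x = -386932
o(164, z(26, 0))/x = (26 + 0)²/(-386932) = 26²*(-1/386932) = 676*(-1/386932) = -13/7441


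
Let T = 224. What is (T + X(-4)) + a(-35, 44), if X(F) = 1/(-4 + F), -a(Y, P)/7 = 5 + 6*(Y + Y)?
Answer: 25031/8 ≈ 3128.9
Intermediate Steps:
a(Y, P) = -35 - 84*Y (a(Y, P) = -7*(5 + 6*(Y + Y)) = -7*(5 + 6*(2*Y)) = -7*(5 + 12*Y) = -35 - 84*Y)
(T + X(-4)) + a(-35, 44) = (224 + 1/(-4 - 4)) + (-35 - 84*(-35)) = (224 + 1/(-8)) + (-35 + 2940) = (224 - ⅛) + 2905 = 1791/8 + 2905 = 25031/8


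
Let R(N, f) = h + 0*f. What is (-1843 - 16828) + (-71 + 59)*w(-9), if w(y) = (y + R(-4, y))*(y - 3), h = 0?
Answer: -19967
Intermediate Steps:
R(N, f) = 0 (R(N, f) = 0 + 0*f = 0 + 0 = 0)
w(y) = y*(-3 + y) (w(y) = (y + 0)*(y - 3) = y*(-3 + y))
(-1843 - 16828) + (-71 + 59)*w(-9) = (-1843 - 16828) + (-71 + 59)*(-9*(-3 - 9)) = -18671 - (-108)*(-12) = -18671 - 12*108 = -18671 - 1296 = -19967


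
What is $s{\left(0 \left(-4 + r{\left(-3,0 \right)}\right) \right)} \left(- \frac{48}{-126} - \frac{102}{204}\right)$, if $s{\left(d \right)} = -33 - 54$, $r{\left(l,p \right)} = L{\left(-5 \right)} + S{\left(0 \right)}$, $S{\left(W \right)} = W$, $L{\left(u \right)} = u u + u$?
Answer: $\frac{145}{14} \approx 10.357$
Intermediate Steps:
$L{\left(u \right)} = u + u^{2}$ ($L{\left(u \right)} = u^{2} + u = u + u^{2}$)
$r{\left(l,p \right)} = 20$ ($r{\left(l,p \right)} = - 5 \left(1 - 5\right) + 0 = \left(-5\right) \left(-4\right) + 0 = 20 + 0 = 20$)
$s{\left(d \right)} = -87$ ($s{\left(d \right)} = -33 - 54 = -87$)
$s{\left(0 \left(-4 + r{\left(-3,0 \right)}\right) \right)} \left(- \frac{48}{-126} - \frac{102}{204}\right) = - 87 \left(- \frac{48}{-126} - \frac{102}{204}\right) = - 87 \left(\left(-48\right) \left(- \frac{1}{126}\right) - \frac{1}{2}\right) = - 87 \left(\frac{8}{21} - \frac{1}{2}\right) = \left(-87\right) \left(- \frac{5}{42}\right) = \frac{145}{14}$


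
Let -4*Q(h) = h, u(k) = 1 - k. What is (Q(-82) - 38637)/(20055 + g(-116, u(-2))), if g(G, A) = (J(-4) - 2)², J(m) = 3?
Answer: -77233/40112 ≈ -1.9254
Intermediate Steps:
Q(h) = -h/4
g(G, A) = 1 (g(G, A) = (3 - 2)² = 1² = 1)
(Q(-82) - 38637)/(20055 + g(-116, u(-2))) = (-¼*(-82) - 38637)/(20055 + 1) = (41/2 - 38637)/20056 = -77233/2*1/20056 = -77233/40112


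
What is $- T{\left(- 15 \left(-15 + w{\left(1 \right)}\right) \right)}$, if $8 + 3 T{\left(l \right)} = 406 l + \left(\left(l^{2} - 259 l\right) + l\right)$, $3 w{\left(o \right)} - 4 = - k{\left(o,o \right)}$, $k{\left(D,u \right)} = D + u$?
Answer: $- \frac{78037}{3} \approx -26012.0$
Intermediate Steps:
$w{\left(o \right)} = \frac{4}{3} - \frac{2 o}{3}$ ($w{\left(o \right)} = \frac{4}{3} + \frac{\left(-1\right) \left(o + o\right)}{3} = \frac{4}{3} + \frac{\left(-1\right) 2 o}{3} = \frac{4}{3} + \frac{\left(-2\right) o}{3} = \frac{4}{3} - \frac{2 o}{3}$)
$T{\left(l \right)} = - \frac{8}{3} + \frac{l^{2}}{3} + \frac{148 l}{3}$ ($T{\left(l \right)} = - \frac{8}{3} + \frac{406 l + \left(\left(l^{2} - 259 l\right) + l\right)}{3} = - \frac{8}{3} + \frac{406 l + \left(l^{2} - 258 l\right)}{3} = - \frac{8}{3} + \frac{l^{2} + 148 l}{3} = - \frac{8}{3} + \left(\frac{l^{2}}{3} + \frac{148 l}{3}\right) = - \frac{8}{3} + \frac{l^{2}}{3} + \frac{148 l}{3}$)
$- T{\left(- 15 \left(-15 + w{\left(1 \right)}\right) \right)} = - (- \frac{8}{3} + \frac{\left(- 15 \left(-15 + \left(\frac{4}{3} - \frac{2}{3}\right)\right)\right)^{2}}{3} + \frac{148 \left(- 15 \left(-15 + \left(\frac{4}{3} - \frac{2}{3}\right)\right)\right)}{3}) = - (- \frac{8}{3} + \frac{\left(- 15 \left(-15 + \frac{2}{3}\right)\right)^{2}}{3} + \frac{148 \left(- 15 \left(-15 + \frac{2}{3}\right)\right)}{3}) = - (- \frac{8}{3} + \frac{\left(\left(-15\right) \left(- \frac{43}{3}\right)\right)^{2}}{3} + \frac{148 \left(\left(-15\right) \left(- \frac{43}{3}\right)\right)}{3}) = - (- \frac{8}{3} + \frac{215^{2}}{3} + \frac{148}{3} \cdot 215) = - (- \frac{8}{3} + \frac{1}{3} \cdot 46225 + \frac{31820}{3}) = - (- \frac{8}{3} + \frac{46225}{3} + \frac{31820}{3}) = \left(-1\right) \frac{78037}{3} = - \frac{78037}{3}$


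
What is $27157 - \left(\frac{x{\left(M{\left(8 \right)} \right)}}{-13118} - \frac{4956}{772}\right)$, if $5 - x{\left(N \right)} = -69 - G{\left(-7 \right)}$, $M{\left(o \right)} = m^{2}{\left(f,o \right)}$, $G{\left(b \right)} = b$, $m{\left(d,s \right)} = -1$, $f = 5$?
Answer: $\frac{68771652651}{2531774} \approx 27163.0$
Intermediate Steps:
$M{\left(o \right)} = 1$ ($M{\left(o \right)} = \left(-1\right)^{2} = 1$)
$x{\left(N \right)} = 67$ ($x{\left(N \right)} = 5 - \left(-69 - -7\right) = 5 - \left(-69 + 7\right) = 5 - -62 = 5 + 62 = 67$)
$27157 - \left(\frac{x{\left(M{\left(8 \right)} \right)}}{-13118} - \frac{4956}{772}\right) = 27157 - \left(\frac{67}{-13118} - \frac{4956}{772}\right) = 27157 - \left(67 \left(- \frac{1}{13118}\right) - \frac{1239}{193}\right) = 27157 - \left(- \frac{67}{13118} - \frac{1239}{193}\right) = 27157 - - \frac{16266133}{2531774} = 27157 + \frac{16266133}{2531774} = \frac{68771652651}{2531774}$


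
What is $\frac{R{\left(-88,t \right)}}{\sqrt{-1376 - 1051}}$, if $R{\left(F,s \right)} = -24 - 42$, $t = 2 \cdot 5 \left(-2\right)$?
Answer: $\frac{22 i \sqrt{2427}}{809} \approx 1.3397 i$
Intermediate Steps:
$t = -20$ ($t = 10 \left(-2\right) = -20$)
$R{\left(F,s \right)} = -66$
$\frac{R{\left(-88,t \right)}}{\sqrt{-1376 - 1051}} = - \frac{66}{\sqrt{-1376 - 1051}} = - \frac{66}{\sqrt{-2427}} = - \frac{66}{i \sqrt{2427}} = - 66 \left(- \frac{i \sqrt{2427}}{2427}\right) = \frac{22 i \sqrt{2427}}{809}$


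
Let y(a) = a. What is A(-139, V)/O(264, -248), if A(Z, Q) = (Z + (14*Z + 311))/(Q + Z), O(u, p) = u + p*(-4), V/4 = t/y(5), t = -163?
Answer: 4435/845916 ≈ 0.0052428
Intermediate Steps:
V = -652/5 (V = 4*(-163/5) = -652/5 ≈ -130.40)
O(u, p) = u - 4*p
A(Z, Q) = (311 + 15*Z)/(Q + Z) (A(Z, Q) = (Z + (311 + 14*Z))/(Q + Z) = (311 + 15*Z)/(Q + Z))
A(-139, V)/O(264, -248) = ((311 + 15*(-139))/(-652/5 - 139))/(264 - 4*(-248)) = ((311 - 2085)/(-1347/5))/(264 + 992) = -5/1347*(-1774)/1256 = (8870/1347)*(1/1256) = 4435/845916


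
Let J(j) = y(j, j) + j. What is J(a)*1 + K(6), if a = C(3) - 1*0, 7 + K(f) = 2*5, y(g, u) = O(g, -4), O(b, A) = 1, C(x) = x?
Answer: 7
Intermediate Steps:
y(g, u) = 1
K(f) = 3 (K(f) = -7 + 2*5 = -7 + 10 = 3)
a = 3 (a = 3 - 1*0 = 3 + 0 = 3)
J(j) = 1 + j
J(a)*1 + K(6) = (1 + 3)*1 + 3 = 4*1 + 3 = 4 + 3 = 7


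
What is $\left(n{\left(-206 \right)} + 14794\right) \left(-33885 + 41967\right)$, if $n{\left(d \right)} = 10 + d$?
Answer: $117981036$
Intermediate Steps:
$\left(n{\left(-206 \right)} + 14794\right) \left(-33885 + 41967\right) = \left(\left(10 - 206\right) + 14794\right) \left(-33885 + 41967\right) = \left(-196 + 14794\right) 8082 = 14598 \cdot 8082 = 117981036$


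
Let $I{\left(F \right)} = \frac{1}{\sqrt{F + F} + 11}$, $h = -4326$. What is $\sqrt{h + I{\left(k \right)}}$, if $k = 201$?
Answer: $\frac{\sqrt{-47585 - 4326 \sqrt{402}}}{\sqrt{11 + \sqrt{402}}} \approx 65.772 i$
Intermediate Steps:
$I{\left(F \right)} = \frac{1}{11 + \sqrt{2} \sqrt{F}}$ ($I{\left(F \right)} = \frac{1}{\sqrt{2 F} + 11} = \frac{1}{\sqrt{2} \sqrt{F} + 11} = \frac{1}{11 + \sqrt{2} \sqrt{F}}$)
$\sqrt{h + I{\left(k \right)}} = \sqrt{-4326 + \frac{1}{11 + \sqrt{2} \sqrt{201}}} = \sqrt{-4326 + \frac{1}{11 + \sqrt{402}}}$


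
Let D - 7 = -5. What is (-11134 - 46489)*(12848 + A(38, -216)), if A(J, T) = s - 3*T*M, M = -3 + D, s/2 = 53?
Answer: -709108638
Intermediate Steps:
D = 2 (D = 7 - 5 = 2)
s = 106 (s = 2*53 = 106)
M = -1 (M = -3 + 2 = -1)
A(J, T) = 106 + 3*T (A(J, T) = 106 - 3*T*(-1) = 106 - (-3)*T = 106 + 3*T)
(-11134 - 46489)*(12848 + A(38, -216)) = (-11134 - 46489)*(12848 + (106 + 3*(-216))) = -57623*(12848 + (106 - 648)) = -57623*(12848 - 542) = -57623*12306 = -709108638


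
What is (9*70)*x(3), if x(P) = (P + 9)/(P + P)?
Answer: 1260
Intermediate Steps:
x(P) = (9 + P)/(2*P) (x(P) = (9 + P)/((2*P)) = (9 + P)*(1/(2*P)) = (9 + P)/(2*P))
(9*70)*x(3) = (9*70)*((½)*(9 + 3)/3) = 630*((½)*(⅓)*12) = 630*2 = 1260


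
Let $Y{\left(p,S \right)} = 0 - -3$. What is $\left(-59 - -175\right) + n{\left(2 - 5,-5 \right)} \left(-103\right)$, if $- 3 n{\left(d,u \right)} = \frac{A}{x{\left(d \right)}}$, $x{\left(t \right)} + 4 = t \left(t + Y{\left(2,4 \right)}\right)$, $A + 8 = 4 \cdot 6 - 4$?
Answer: $13$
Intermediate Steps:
$Y{\left(p,S \right)} = 3$ ($Y{\left(p,S \right)} = 0 + 3 = 3$)
$A = 12$ ($A = -8 + \left(4 \cdot 6 - 4\right) = -8 + \left(24 - 4\right) = -8 + 20 = 12$)
$x{\left(t \right)} = -4 + t \left(3 + t\right)$ ($x{\left(t \right)} = -4 + t \left(t + 3\right) = -4 + t \left(3 + t\right)$)
$n{\left(d,u \right)} = - \frac{4}{-4 + d^{2} + 3 d}$ ($n{\left(d,u \right)} = - \frac{12 \frac{1}{-4 + d^{2} + 3 d}}{3} = - \frac{4}{-4 + d^{2} + 3 d}$)
$\left(-59 - -175\right) + n{\left(2 - 5,-5 \right)} \left(-103\right) = \left(-59 - -175\right) + - \frac{4}{-4 + \left(2 - 5\right)^{2} + 3 \left(2 - 5\right)} \left(-103\right) = \left(-59 + 175\right) + - \frac{4}{-4 + \left(-3\right)^{2} + 3 \left(-3\right)} \left(-103\right) = 116 + - \frac{4}{-4 + 9 - 9} \left(-103\right) = 116 + - \frac{4}{-4} \left(-103\right) = 116 + \left(-4\right) \left(- \frac{1}{4}\right) \left(-103\right) = 116 + 1 \left(-103\right) = 116 - 103 = 13$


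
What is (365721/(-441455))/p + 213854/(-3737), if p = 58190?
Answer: -5493539900097677/95997051723650 ≈ -57.226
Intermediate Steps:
(365721/(-441455))/p + 213854/(-3737) = (365721/(-441455))/58190 + 213854/(-3737) = (365721*(-1/441455))*(1/58190) + 213854*(-1/3737) = -365721/441455*1/58190 - 213854/3737 = -365721/25688266450 - 213854/3737 = -5493539900097677/95997051723650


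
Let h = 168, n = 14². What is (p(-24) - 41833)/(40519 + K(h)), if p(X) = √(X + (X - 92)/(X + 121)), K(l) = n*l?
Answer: -3803/6677 + 2*I*√59267/7124359 ≈ -0.56957 + 6.8342e-5*I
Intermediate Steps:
n = 196
K(l) = 196*l
p(X) = √(X + (-92 + X)/(121 + X))
(p(-24) - 41833)/(40519 + K(h)) = (√((-92 - 24 - 24*(121 - 24))/(121 - 24)) - 41833)/(40519 + 196*168) = (√((-92 - 24 - 24*97)/97) - 41833)/(40519 + 32928) = (√((-92 - 24 - 2328)/97) - 41833)/73447 = (√((1/97)*(-2444)) - 41833)*(1/73447) = (√(-2444/97) - 41833)*(1/73447) = (2*I*√59267/97 - 41833)*(1/73447) = (-41833 + 2*I*√59267/97)*(1/73447) = -3803/6677 + 2*I*√59267/7124359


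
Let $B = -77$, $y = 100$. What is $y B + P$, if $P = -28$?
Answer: $-7728$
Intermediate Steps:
$y B + P = 100 \left(-77\right) - 28 = -7700 - 28 = -7728$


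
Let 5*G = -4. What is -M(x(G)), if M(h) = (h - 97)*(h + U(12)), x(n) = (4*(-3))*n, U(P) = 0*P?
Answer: 20976/25 ≈ 839.04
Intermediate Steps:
G = -⅘ (G = (⅕)*(-4) = -⅘ ≈ -0.80000)
U(P) = 0
x(n) = -12*n
M(h) = h*(-97 + h) (M(h) = (h - 97)*(h + 0) = (-97 + h)*h = h*(-97 + h))
-M(x(G)) = -(-12*(-⅘))*(-97 - 12*(-⅘)) = -48*(-97 + 48/5)/5 = -48*(-437)/(5*5) = -1*(-20976/25) = 20976/25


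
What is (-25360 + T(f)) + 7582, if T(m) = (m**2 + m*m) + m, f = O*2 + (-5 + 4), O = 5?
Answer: -17607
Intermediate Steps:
f = 9 (f = 5*2 + (-5 + 4) = 10 - 1 = 9)
T(m) = m + 2*m**2 (T(m) = (m**2 + m**2) + m = 2*m**2 + m = m + 2*m**2)
(-25360 + T(f)) + 7582 = (-25360 + 9*(1 + 2*9)) + 7582 = (-25360 + 9*(1 + 18)) + 7582 = (-25360 + 9*19) + 7582 = (-25360 + 171) + 7582 = -25189 + 7582 = -17607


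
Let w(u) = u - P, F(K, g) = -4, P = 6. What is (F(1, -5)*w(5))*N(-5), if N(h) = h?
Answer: -20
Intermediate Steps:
w(u) = -6 + u (w(u) = u - 1*6 = u - 6 = -6 + u)
(F(1, -5)*w(5))*N(-5) = -4*(-6 + 5)*(-5) = -4*(-1)*(-5) = 4*(-5) = -20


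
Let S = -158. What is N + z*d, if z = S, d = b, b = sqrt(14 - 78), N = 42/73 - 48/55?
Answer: -1194/4015 - 1264*I ≈ -0.29738 - 1264.0*I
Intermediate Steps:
N = -1194/4015 (N = 42*(1/73) - 48*1/55 = 42/73 - 48/55 = -1194/4015 ≈ -0.29738)
b = 8*I (b = sqrt(-64) = 8*I ≈ 8.0*I)
d = 8*I ≈ 8.0*I
z = -158
N + z*d = -1194/4015 - 1264*I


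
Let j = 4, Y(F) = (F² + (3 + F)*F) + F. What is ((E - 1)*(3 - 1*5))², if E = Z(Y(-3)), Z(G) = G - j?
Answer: 4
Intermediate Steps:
Y(F) = F + F² + F*(3 + F) (Y(F) = (F² + F*(3 + F)) + F = F + F² + F*(3 + F))
Z(G) = -4 + G (Z(G) = G - 1*4 = G - 4 = -4 + G)
E = 2 (E = -4 + 2*(-3)*(2 - 3) = -4 + 2*(-3)*(-1) = -4 + 6 = 2)
((E - 1)*(3 - 1*5))² = ((2 - 1)*(3 - 1*5))² = (1*(3 - 5))² = (1*(-2))² = (-2)² = 4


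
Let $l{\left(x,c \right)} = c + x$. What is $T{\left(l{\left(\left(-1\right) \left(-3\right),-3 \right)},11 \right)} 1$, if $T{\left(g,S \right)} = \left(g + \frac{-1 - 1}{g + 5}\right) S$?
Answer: $- \frac{22}{5} \approx -4.4$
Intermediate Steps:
$T{\left(g,S \right)} = S \left(g - \frac{2}{5 + g}\right)$ ($T{\left(g,S \right)} = \left(g - \frac{2}{5 + g}\right) S = S \left(g - \frac{2}{5 + g}\right)$)
$T{\left(l{\left(\left(-1\right) \left(-3\right),-3 \right)},11 \right)} 1 = \frac{11 \left(-2 + \left(-3 - -3\right)^{2} + 5 \left(-3 - -3\right)\right)}{5 - 0} \cdot 1 = \frac{11 \left(-2 + \left(-3 + 3\right)^{2} + 5 \left(-3 + 3\right)\right)}{5 + \left(-3 + 3\right)} 1 = \frac{11 \left(-2 + 0^{2} + 5 \cdot 0\right)}{5 + 0} \cdot 1 = \frac{11 \left(-2 + 0 + 0\right)}{5} \cdot 1 = 11 \cdot \frac{1}{5} \left(-2\right) 1 = \left(- \frac{22}{5}\right) 1 = - \frac{22}{5}$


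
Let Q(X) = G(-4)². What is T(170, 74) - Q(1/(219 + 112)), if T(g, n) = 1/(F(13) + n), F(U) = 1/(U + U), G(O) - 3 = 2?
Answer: -48099/1925 ≈ -24.986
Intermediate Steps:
G(O) = 5 (G(O) = 3 + 2 = 5)
F(U) = 1/(2*U)
Q(X) = 25 (Q(X) = 5² = 25)
T(g, n) = 1/(1/26 + n) (T(g, n) = 1/((½)/13 + n) = 1/((½)*(1/13) + n) = 1/(1/26 + n))
T(170, 74) - Q(1/(219 + 112)) = 26/(1 + 26*74) - 1*25 = 26/(1 + 1924) - 25 = 26/1925 - 25 = -48099/1925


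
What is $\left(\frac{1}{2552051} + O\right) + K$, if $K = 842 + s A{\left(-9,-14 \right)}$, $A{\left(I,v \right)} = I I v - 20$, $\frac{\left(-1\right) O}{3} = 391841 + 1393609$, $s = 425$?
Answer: $- \frac{14919182959857}{2552051} \approx -5.846 \cdot 10^{6}$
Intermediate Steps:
$O = -5356350$ ($O = - 3 \left(391841 + 1393609\right) = \left(-3\right) 1785450 = -5356350$)
$A{\left(I,v \right)} = -20 + v I^{2}$ ($A{\left(I,v \right)} = I^{2} v - 20 = v I^{2} - 20 = -20 + v I^{2}$)
$K = -489608$ ($K = 842 + 425 \left(-20 - 14 \left(-9\right)^{2}\right) = 842 + 425 \left(-20 - 1134\right) = 842 + 425 \left(-1154\right) = 842 - 490450 = -489608$)
$\left(\frac{1}{2552051} + O\right) + K = \left(\frac{1}{2552051} - 5356350\right) - 489608 = - \frac{13669678373849}{2552051} - 489608 = - \frac{14919182959857}{2552051}$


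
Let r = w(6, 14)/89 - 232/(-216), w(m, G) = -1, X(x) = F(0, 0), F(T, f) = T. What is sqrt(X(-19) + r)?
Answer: sqrt(681918)/801 ≈ 1.0309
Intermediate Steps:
X(x) = 0
r = 2554/2403 (r = -1/89 - 232/(-216) = -1*1/89 - 232*(-1/216) = -1/89 + 29/27 = 2554/2403 ≈ 1.0628)
sqrt(X(-19) + r) = sqrt(0 + 2554/2403) = sqrt(2554/2403) = sqrt(681918)/801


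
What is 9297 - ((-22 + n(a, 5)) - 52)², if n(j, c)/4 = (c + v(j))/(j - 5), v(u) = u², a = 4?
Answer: -15667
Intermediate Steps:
n(j, c) = 4*(c + j²)/(-5 + j) (n(j, c) = 4*((c + j²)/(j - 5)) = 4*((c + j²)/(-5 + j)) = 4*(c + j²)/(-5 + j))
9297 - ((-22 + n(a, 5)) - 52)² = 9297 - ((-22 + 4*(5 + 4²)/(-5 + 4)) - 52)² = 9297 - ((-22 + 4*(5 + 16)/(-1)) - 52)² = 9297 - ((-22 + 4*(-1)*21) - 52)² = 9297 - ((-22 - 84) - 52)² = 9297 - (-106 - 52)² = 9297 - 1*(-158)² = 9297 - 1*24964 = 9297 - 24964 = -15667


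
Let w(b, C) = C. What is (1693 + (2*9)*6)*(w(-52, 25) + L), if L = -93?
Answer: -122468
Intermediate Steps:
(1693 + (2*9)*6)*(w(-52, 25) + L) = (1693 + (2*9)*6)*(25 - 93) = (1693 + 18*6)*(-68) = (1693 + 108)*(-68) = 1801*(-68) = -122468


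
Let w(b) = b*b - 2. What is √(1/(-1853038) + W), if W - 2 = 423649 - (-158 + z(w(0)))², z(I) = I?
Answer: √1366807553358160606/1853038 ≈ 630.91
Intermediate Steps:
w(b) = -2 + b² (w(b) = b² - 2 = -2 + b²)
W = 398051 (W = 2 + (423649 - (-158 + (-2 + 0²))²) = 2 + (423649 - (-158 + (-2 + 0))²) = 2 + (423649 - (-158 - 2)²) = 2 + (423649 - 1*(-160)²) = 2 + (423649 - 1*25600) = 2 + (423649 - 25600) = 2 + 398049 = 398051)
√(1/(-1853038) + W) = √(1/(-1853038) + 398051) = √(-1/1853038 + 398051) = √(737603628937/1853038) = √1366807553358160606/1853038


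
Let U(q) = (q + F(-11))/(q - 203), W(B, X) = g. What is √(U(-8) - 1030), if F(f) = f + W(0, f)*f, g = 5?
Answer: 2*I*√11460254/211 ≈ 32.088*I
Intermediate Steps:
W(B, X) = 5
F(f) = 6*f (F(f) = f + 5*f = 6*f)
U(q) = (-66 + q)/(-203 + q) (U(q) = (q + 6*(-11))/(q - 203) = (q - 66)/(-203 + q) = (-66 + q)/(-203 + q))
√(U(-8) - 1030) = √((-66 - 8)/(-203 - 8) - 1030) = √(-74/(-211) - 1030) = √(-1/211*(-74) - 1030) = √(74/211 - 1030) = √(-217256/211) = 2*I*√11460254/211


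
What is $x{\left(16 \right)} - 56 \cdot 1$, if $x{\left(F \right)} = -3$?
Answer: $-59$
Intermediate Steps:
$x{\left(16 \right)} - 56 \cdot 1 = -3 - 56 \cdot 1 = -3 - 56 = -59$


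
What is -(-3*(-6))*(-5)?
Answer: 90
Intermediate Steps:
-(-3*(-6))*(-5) = -18*(-5) = -1*(-90) = 90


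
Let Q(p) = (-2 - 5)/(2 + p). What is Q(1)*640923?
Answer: -1495487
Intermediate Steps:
Q(p) = -7/(2 + p)
Q(1)*640923 = -7/(2 + 1)*640923 = -7/3*640923 = -1495487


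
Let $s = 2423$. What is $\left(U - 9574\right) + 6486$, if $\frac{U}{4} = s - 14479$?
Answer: $-51312$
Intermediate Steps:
$U = -48224$ ($U = 4 \left(2423 - 14479\right) = 4 \left(-12056\right) = -48224$)
$\left(U - 9574\right) + 6486 = \left(-48224 - 9574\right) + 6486 = -57798 + 6486 = -51312$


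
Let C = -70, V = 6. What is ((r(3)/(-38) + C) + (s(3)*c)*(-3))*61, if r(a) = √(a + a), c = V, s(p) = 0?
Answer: -4270 - 61*√6/38 ≈ -4273.9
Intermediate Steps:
c = 6
r(a) = √2*√a (r(a) = √(2*a) = √2*√a)
((r(3)/(-38) + C) + (s(3)*c)*(-3))*61 = (((√2*√3)/(-38) - 70) + (0*6)*(-3))*61 = ((√6*(-1/38) - 70) + 0*(-3))*61 = ((-√6/38 - 70) + 0)*61 = ((-70 - √6/38) + 0)*61 = (-70 - √6/38)*61 = -4270 - 61*√6/38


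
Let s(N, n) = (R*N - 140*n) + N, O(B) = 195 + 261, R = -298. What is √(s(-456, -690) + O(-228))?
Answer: 6*√6458 ≈ 482.17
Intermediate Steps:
O(B) = 456
s(N, n) = -297*N - 140*n (s(N, n) = (-298*N - 140*n) + N = -297*N - 140*n)
√(s(-456, -690) + O(-228)) = √((-297*(-456) - 140*(-690)) + 456) = √((135432 + 96600) + 456) = √(232032 + 456) = √232488 = 6*√6458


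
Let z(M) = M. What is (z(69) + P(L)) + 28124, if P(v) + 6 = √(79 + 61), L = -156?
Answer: 28187 + 2*√35 ≈ 28199.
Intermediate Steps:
P(v) = -6 + 2*√35 (P(v) = -6 + √(79 + 61) = -6 + √140 = -6 + 2*√35)
(z(69) + P(L)) + 28124 = (69 + (-6 + 2*√35)) + 28124 = (63 + 2*√35) + 28124 = 28187 + 2*√35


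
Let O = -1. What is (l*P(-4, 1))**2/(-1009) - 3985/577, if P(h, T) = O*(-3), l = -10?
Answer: -4540165/582193 ≈ -7.7984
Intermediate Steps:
P(h, T) = 3 (P(h, T) = -1*(-3) = 3)
(l*P(-4, 1))**2/(-1009) - 3985/577 = (-10*3)**2/(-1009) - 3985/577 = (-30)**2*(-1/1009) - 3985*1/577 = 900*(-1/1009) - 3985/577 = -900/1009 - 3985/577 = -4540165/582193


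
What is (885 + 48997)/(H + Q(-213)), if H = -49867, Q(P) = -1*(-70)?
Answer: -49882/49797 ≈ -1.0017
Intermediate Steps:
Q(P) = 70
(885 + 48997)/(H + Q(-213)) = (885 + 48997)/(-49867 + 70) = 49882/(-49797) = 49882*(-1/49797) = -49882/49797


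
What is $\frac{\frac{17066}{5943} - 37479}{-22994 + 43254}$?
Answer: $- \frac{31817233}{17200740} \approx -1.8498$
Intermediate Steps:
$\frac{\frac{17066}{5943} - 37479}{-22994 + 43254} = \frac{17066 \cdot \frac{1}{5943} - 37479}{20260} = \left(\frac{2438}{849} - 37479\right) \frac{1}{20260} = \left(- \frac{31817233}{849}\right) \frac{1}{20260} = - \frac{31817233}{17200740}$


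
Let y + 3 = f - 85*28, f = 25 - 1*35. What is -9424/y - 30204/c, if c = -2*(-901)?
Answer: -27648062/2156093 ≈ -12.823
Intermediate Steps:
f = -10 (f = 25 - 35 = -10)
y = -2393 (y = -3 + (-10 - 85*28) = -3 + (-10 - 2380) = -3 - 2390 = -2393)
c = 1802
-9424/y - 30204/c = -9424/(-2393) - 30204/1802 = -9424*(-1/2393) - 30204*1/1802 = 9424/2393 - 15102/901 = -27648062/2156093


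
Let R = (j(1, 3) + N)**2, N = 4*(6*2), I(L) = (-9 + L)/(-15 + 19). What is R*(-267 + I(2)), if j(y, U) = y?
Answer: -2581075/4 ≈ -6.4527e+5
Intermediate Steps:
I(L) = -9/4 + L/4 (I(L) = (-9 + L)/4 = (-9 + L)*(1/4) = -9/4 + L/4)
N = 48 (N = 4*12 = 48)
R = 2401 (R = (1 + 48)**2 = 49**2 = 2401)
R*(-267 + I(2)) = 2401*(-267 + (-9/4 + (1/4)*2)) = 2401*(-267 + (-9/4 + 1/2)) = 2401*(-267 - 7/4) = 2401*(-1075/4) = -2581075/4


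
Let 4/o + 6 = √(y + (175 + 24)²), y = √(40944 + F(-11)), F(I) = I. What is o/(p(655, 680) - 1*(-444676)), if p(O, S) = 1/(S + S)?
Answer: -5440/(604759361*(6 - √(39601 + √40933))) ≈ 4.6486e-8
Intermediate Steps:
p(O, S) = 1/(2*S)
y = √40933 (y = √(40944 - 11) = √40933 ≈ 202.32)
o = 4/(-6 + √(39601 + √40933)) (o = 4/(-6 + √(√40933 + (175 + 24)²)) = 4/(-6 + √(√40933 + 199²)) = 4/(-6 + √(√40933 + 39601)) = 4/(-6 + √(39601 + √40933)) ≈ 0.020671)
o/(p(655, 680) - 1*(-444676)) = (-4/(6 - √(39601 + √40933)))/((½)/680 - 1*(-444676)) = (-4/(6 - √(39601 + √40933)))/((½)*(1/680) + 444676) = (-4/(6 - √(39601 + √40933)))/(1/1360 + 444676) = (-4/(6 - √(39601 + √40933)))/(604759361/1360) = -4/(6 - √(39601 + √40933))*(1360/604759361) = -5440/(604759361*(6 - √(39601 + √40933)))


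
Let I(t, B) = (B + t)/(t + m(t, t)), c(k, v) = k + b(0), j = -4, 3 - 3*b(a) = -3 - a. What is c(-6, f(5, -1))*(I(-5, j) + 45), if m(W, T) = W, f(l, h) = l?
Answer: -918/5 ≈ -183.60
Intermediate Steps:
b(a) = 2 + a/3 (b(a) = 1 - (-3 - a)/3 = 1 + (1 + a/3) = 2 + a/3)
c(k, v) = 2 + k (c(k, v) = k + (2 + (⅓)*0) = k + (2 + 0) = k + 2 = 2 + k)
I(t, B) = (B + t)/(2*t) (I(t, B) = (B + t)/(t + t) = (B + t)/((2*t)) = (B + t)*(1/(2*t)) = (B + t)/(2*t))
c(-6, f(5, -1))*(I(-5, j) + 45) = (2 - 6)*((½)*(-4 - 5)/(-5) + 45) = -4*((½)*(-⅕)*(-9) + 45) = -4*(9/10 + 45) = -4*459/10 = -918/5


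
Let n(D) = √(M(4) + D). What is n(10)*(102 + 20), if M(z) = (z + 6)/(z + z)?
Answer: 183*√5 ≈ 409.20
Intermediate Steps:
M(z) = (6 + z)/(2*z) (M(z) = (6 + z)/((2*z)) = (6 + z)*(1/(2*z)) = (6 + z)/(2*z))
n(D) = √(5/4 + D) (n(D) = √((½)*(6 + 4)/4 + D) = √((½)*(¼)*10 + D) = √(5/4 + D))
n(10)*(102 + 20) = (√(5 + 4*10)/2)*(102 + 20) = (√(5 + 40)/2)*122 = (√45/2)*122 = ((3*√5)/2)*122 = (3*√5/2)*122 = 183*√5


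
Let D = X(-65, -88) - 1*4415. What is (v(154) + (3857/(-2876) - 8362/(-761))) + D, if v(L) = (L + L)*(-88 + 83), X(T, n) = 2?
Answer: -13007836173/2188636 ≈ -5943.4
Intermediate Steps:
v(L) = -10*L (v(L) = (2*L)*(-5) = -10*L)
D = -4413 (D = 2 - 1*4415 = 2 - 4415 = -4413)
(v(154) + (3857/(-2876) - 8362/(-761))) + D = (-10*154 + (3857/(-2876) - 8362/(-761))) - 4413 = (-1540 + (3857*(-1/2876) - 8362*(-1/761))) - 4413 = (-1540 + (-3857/2876 + 8362/761)) - 4413 = (-1540 + 21113935/2188636) - 4413 = -3349385505/2188636 - 4413 = -13007836173/2188636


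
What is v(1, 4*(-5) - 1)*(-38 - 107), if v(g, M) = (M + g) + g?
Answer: 2755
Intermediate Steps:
v(g, M) = M + 2*g
v(1, 4*(-5) - 1)*(-38 - 107) = ((4*(-5) - 1) + 2*1)*(-38 - 107) = ((-20 - 1) + 2)*(-145) = (-21 + 2)*(-145) = -19*(-145) = 2755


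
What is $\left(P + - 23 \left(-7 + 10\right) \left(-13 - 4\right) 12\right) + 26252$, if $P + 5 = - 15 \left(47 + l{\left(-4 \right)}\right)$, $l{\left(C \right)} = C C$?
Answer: $39378$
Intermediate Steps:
$l{\left(C \right)} = C^{2}$
$P = -950$ ($P = -5 - 15 \left(47 + \left(-4\right)^{2}\right) = -5 - 15 \left(47 + 16\right) = -5 - 945 = -950$)
$\left(P + - 23 \left(-7 + 10\right) \left(-13 - 4\right) 12\right) + 26252 = \left(-950 + - 23 \left(-7 + 10\right) \left(-13 - 4\right) 12\right) + 26252 = \left(-950 + - 23 \cdot 3 \left(-17\right) 12\right) + 26252 = \left(-950 + \left(-23\right) \left(-51\right) 12\right) + 26252 = \left(-950 + 1173 \cdot 12\right) + 26252 = \left(-950 + 14076\right) + 26252 = 13126 + 26252 = 39378$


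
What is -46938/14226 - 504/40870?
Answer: -160460497/48451385 ≈ -3.3118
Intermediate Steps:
-46938/14226 - 504/40870 = -46938*1/14226 - 504*1/40870 = -7823/2371 - 252/20435 = -160460497/48451385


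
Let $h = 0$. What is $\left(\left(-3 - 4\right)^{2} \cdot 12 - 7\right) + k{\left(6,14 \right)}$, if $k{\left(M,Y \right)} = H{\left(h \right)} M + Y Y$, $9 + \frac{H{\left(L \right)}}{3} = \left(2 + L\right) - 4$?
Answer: $579$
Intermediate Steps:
$H{\left(L \right)} = -33 + 3 L$ ($H{\left(L \right)} = -27 + 3 \left(\left(2 + L\right) - 4\right) = -27 + 3 \left(-2 + L\right) = -27 + \left(-6 + 3 L\right) = -33 + 3 L$)
$k{\left(M,Y \right)} = Y^{2} - 33 M$ ($k{\left(M,Y \right)} = \left(-33 + 3 \cdot 0\right) M + Y Y = \left(-33 + 0\right) M + Y^{2} = - 33 M + Y^{2} = Y^{2} - 33 M$)
$\left(\left(-3 - 4\right)^{2} \cdot 12 - 7\right) + k{\left(6,14 \right)} = \left(\left(-3 - 4\right)^{2} \cdot 12 - 7\right) + \left(14^{2} - 198\right) = \left(\left(-7\right)^{2} \cdot 12 - 7\right) + \left(196 - 198\right) = \left(49 \cdot 12 - 7\right) - 2 = \left(588 - 7\right) - 2 = 581 - 2 = 579$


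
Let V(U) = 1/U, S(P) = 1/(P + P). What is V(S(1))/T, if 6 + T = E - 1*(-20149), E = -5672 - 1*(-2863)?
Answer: 1/8667 ≈ 0.00011538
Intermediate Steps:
E = -2809 (E = -5672 + 2863 = -2809)
S(P) = 1/(2*P)
T = 17334 (T = -6 + (-2809 - 1*(-20149)) = -6 + (-2809 + 20149) = -6 + 17340 = 17334)
V(S(1))/T = 1/(((½)/1)*17334) = (1/17334)/((½)*1) = (1/17334)/(½) = 2*(1/17334) = 1/8667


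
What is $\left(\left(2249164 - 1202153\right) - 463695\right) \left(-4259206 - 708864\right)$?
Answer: $-2897954720120$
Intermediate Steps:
$\left(\left(2249164 - 1202153\right) - 463695\right) \left(-4259206 - 708864\right) = \left(1047011 - 463695\right) \left(-4968070\right) = 583316 \left(-4968070\right) = -2897954720120$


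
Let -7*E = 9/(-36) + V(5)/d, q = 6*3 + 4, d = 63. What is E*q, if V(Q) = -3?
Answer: 275/294 ≈ 0.93537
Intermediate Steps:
q = 22 (q = 18 + 4 = 22)
E = 25/588 (E = -(9/(-36) - 3/63)/7 = -(9*(-1/36) - 3*1/63)/7 = -(-1/4 - 1/21)/7 = -1/7*(-25/84) = 25/588 ≈ 0.042517)
E*q = (25/588)*22 = 275/294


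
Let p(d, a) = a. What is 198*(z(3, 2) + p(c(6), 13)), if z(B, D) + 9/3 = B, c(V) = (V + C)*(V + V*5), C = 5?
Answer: 2574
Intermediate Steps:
c(V) = 6*V*(5 + V) (c(V) = (V + 5)*(V + V*5) = (5 + V)*(V + 5*V) = (5 + V)*(6*V) = 6*V*(5 + V))
z(B, D) = -3 + B
198*(z(3, 2) + p(c(6), 13)) = 198*((-3 + 3) + 13) = 198*(0 + 13) = 198*13 = 2574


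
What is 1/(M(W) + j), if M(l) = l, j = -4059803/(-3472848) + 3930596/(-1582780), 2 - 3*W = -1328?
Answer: 1374188589360/607417461083333 ≈ 0.0022623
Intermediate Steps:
W = 1330/3 (W = ⅔ - ⅓*(-1328) = ⅔ + 1328/3 = 1330/3 ≈ 443.33)
j = -1806146866267/1374188589360 (j = -4059803*(-1/3472848) + 3930596*(-1/1582780) = 4059803/3472848 - 982649/395695 = -1806146866267/1374188589360 ≈ -1.3143)
1/(M(W) + j) = 1/(1330/3 - 1806146866267/1374188589360) = 1/(607417461083333/1374188589360) = 1374188589360/607417461083333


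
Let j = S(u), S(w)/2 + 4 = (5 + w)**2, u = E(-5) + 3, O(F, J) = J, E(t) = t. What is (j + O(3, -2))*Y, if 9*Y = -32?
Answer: -256/9 ≈ -28.444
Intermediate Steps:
Y = -32/9 (Y = (1/9)*(-32) = -32/9 ≈ -3.5556)
u = -2 (u = -5 + 3 = -2)
S(w) = -8 + 2*(5 + w)**2
j = 10 (j = -8 + 2*(5 - 2)**2 = -8 + 2*3**2 = -8 + 2*9 = -8 + 18 = 10)
(j + O(3, -2))*Y = (10 - 2)*(-32/9) = 8*(-32/9) = -256/9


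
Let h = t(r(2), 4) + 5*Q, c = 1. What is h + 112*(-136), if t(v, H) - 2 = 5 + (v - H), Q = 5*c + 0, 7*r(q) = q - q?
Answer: -15204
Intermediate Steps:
r(q) = 0 (r(q) = (q - q)/7 = (⅐)*0 = 0)
Q = 5 (Q = 5*1 + 0 = 5 + 0 = 5)
t(v, H) = 7 + v - H (t(v, H) = 2 + (5 + (v - H)) = 2 + (5 + v - H) = 7 + v - H)
h = 28 (h = (7 + 0 - 1*4) + 5*5 = (7 + 0 - 4) + 25 = 3 + 25 = 28)
h + 112*(-136) = 28 + 112*(-136) = 28 - 15232 = -15204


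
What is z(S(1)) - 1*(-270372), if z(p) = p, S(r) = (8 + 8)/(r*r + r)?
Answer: 270380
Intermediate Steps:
S(r) = 16/(r + r²) (S(r) = 16/(r² + r) = 16/(r + r²))
z(S(1)) - 1*(-270372) = 16/(1*(1 + 1)) - 1*(-270372) = 16*1/2 + 270372 = 16*1*(½) + 270372 = 8 + 270372 = 270380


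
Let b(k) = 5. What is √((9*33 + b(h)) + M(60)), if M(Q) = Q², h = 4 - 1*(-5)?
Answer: √3902 ≈ 62.466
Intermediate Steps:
h = 9 (h = 4 + 5 = 9)
√((9*33 + b(h)) + M(60)) = √((9*33 + 5) + 60²) = √((297 + 5) + 3600) = √(302 + 3600) = √3902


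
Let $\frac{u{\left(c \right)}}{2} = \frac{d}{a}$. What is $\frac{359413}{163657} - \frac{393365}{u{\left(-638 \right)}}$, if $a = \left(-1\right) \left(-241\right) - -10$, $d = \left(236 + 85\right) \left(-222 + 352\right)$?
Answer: $- \frac{248132527355}{210135588} \approx -1180.8$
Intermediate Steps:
$d = 41730$ ($d = 321 \cdot 130 = 41730$)
$a = 251$ ($a = 241 + 10 = 251$)
$u{\left(c \right)} = \frac{83460}{251}$ ($u{\left(c \right)} = 2 \cdot \frac{41730}{251} = \frac{83460}{251}$)
$\frac{359413}{163657} - \frac{393365}{u{\left(-638 \right)}} = \frac{359413}{163657} - \frac{393365}{\frac{83460}{251}} = 359413 \cdot \frac{1}{163657} - \frac{19746923}{16692} = \frac{359413}{163657} - \frac{19746923}{16692} = - \frac{248132527355}{210135588}$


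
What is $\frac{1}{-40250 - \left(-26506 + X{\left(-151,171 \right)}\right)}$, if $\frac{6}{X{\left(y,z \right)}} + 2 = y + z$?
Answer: $- \frac{3}{41233} \approx -7.2757 \cdot 10^{-5}$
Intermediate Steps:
$X{\left(y,z \right)} = \frac{6}{-2 + y + z}$ ($X{\left(y,z \right)} = \frac{6}{-2 + \left(y + z\right)} = \frac{6}{-2 + y + z}$)
$\frac{1}{-40250 - \left(-26506 + X{\left(-151,171 \right)}\right)} = \frac{1}{-40250 + \left(26506 - \frac{6}{-2 - 151 + 171}\right)} = \frac{1}{-40250 + \left(26506 - \frac{6}{18}\right)} = \frac{1}{-40250 + \left(26506 - 6 \cdot \frac{1}{18}\right)} = \frac{1}{-40250 + \left(26506 - \frac{1}{3}\right)} = \frac{1}{-40250 + \frac{79517}{3}} = \frac{1}{- \frac{41233}{3}} = - \frac{3}{41233}$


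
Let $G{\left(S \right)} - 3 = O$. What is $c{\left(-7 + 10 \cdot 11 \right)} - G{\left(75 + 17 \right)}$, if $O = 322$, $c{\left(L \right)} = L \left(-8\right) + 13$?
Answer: $-1136$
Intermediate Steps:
$c{\left(L \right)} = 13 - 8 L$ ($c{\left(L \right)} = - 8 L + 13 = 13 - 8 L$)
$G{\left(S \right)} = 325$ ($G{\left(S \right)} = 3 + 322 = 325$)
$c{\left(-7 + 10 \cdot 11 \right)} - G{\left(75 + 17 \right)} = \left(13 - 8 \left(-7 + 10 \cdot 11\right)\right) - 325 = \left(13 - 8 \left(-7 + 110\right)\right) - 325 = \left(13 - 824\right) - 325 = -811 - 325 = -1136$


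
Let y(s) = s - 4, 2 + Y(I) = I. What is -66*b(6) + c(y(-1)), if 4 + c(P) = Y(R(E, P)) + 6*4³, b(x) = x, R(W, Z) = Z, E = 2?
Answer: -23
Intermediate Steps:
Y(I) = -2 + I
y(s) = -4 + s
c(P) = 378 + P (c(P) = -4 + ((-2 + P) + 6*4³) = -4 + ((-2 + P) + 6*64) = -4 + ((-2 + P) + 384) = -4 + (382 + P) = 378 + P)
-66*b(6) + c(y(-1)) = -66*6 + (378 + (-4 - 1)) = -396 + (378 - 5) = -396 + 373 = -23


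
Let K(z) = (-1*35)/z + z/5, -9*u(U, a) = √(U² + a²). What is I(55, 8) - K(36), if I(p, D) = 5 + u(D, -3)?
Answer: -221/180 - √73/9 ≈ -2.1771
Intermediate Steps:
u(U, a) = -√(U² + a²)/9
K(z) = -35/z + z/5 (K(z) = -35/z + z*(⅕) = -35/z + z/5)
I(p, D) = 5 - √(9 + D²)/9 (I(p, D) = 5 - √(D² + (-3)²)/9 = 5 - √(D² + 9)/9 = 5 - √(9 + D²)/9)
I(55, 8) - K(36) = (5 - √(9 + 8²)/9) - (-35/36 + (⅕)*36) = (5 - √(9 + 64)/9) - (-35*1/36 + 36/5) = (5 - √73/9) - (-35/36 + 36/5) = (5 - √73/9) - 1*1121/180 = (5 - √73/9) - 1121/180 = -221/180 - √73/9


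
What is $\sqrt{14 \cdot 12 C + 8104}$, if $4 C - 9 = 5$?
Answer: $2 \sqrt{2173} \approx 93.231$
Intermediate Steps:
$C = \frac{7}{2}$ ($C = \frac{9}{4} + \frac{1}{4} \cdot 5 = \frac{9}{4} + \frac{5}{4} = \frac{7}{2} \approx 3.5$)
$\sqrt{14 \cdot 12 C + 8104} = \sqrt{14 \cdot 12 \cdot \frac{7}{2} + 8104} = \sqrt{168 \cdot \frac{7}{2} + 8104} = \sqrt{588 + 8104} = \sqrt{8692} = 2 \sqrt{2173}$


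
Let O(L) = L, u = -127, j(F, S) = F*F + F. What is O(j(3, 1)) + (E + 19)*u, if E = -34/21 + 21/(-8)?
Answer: -312817/168 ≈ -1862.0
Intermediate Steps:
j(F, S) = F + F² (j(F, S) = F² + F = F + F²)
E = -713/168 (E = -34*1/21 + 21*(-⅛) = -34/21 - 21/8 = -713/168 ≈ -4.2440)
O(j(3, 1)) + (E + 19)*u = 3*(1 + 3) + (-713/168 + 19)*(-127) = 3*4 + (2479/168)*(-127) = 12 - 314833/168 = -312817/168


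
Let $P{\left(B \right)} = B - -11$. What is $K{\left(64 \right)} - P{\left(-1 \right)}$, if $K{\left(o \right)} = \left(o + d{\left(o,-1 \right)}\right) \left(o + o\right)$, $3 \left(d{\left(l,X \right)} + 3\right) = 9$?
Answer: $8182$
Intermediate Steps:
$d{\left(l,X \right)} = 0$ ($d{\left(l,X \right)} = -3 + \frac{1}{3} \cdot 9 = -3 + 3 = 0$)
$P{\left(B \right)} = 11 + B$ ($P{\left(B \right)} = B + 11 = 11 + B$)
$K{\left(o \right)} = 2 o^{2}$ ($K{\left(o \right)} = \left(o + 0\right) \left(o + o\right) = o 2 o = 2 o^{2}$)
$K{\left(64 \right)} - P{\left(-1 \right)} = 2 \cdot 64^{2} - \left(11 - 1\right) = 2 \cdot 4096 - 10 = 8192 - 10 = 8182$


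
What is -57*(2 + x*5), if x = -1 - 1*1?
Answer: 456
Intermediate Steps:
x = -2 (x = -1 - 1 = -2)
-57*(2 + x*5) = -57*(2 - 2*5) = -57*(2 - 10) = -57*(-8) = 456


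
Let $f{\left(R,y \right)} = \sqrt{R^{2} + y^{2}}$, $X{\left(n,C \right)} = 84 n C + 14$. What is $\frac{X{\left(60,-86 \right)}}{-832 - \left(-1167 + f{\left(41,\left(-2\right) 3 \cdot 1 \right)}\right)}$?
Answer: $- \frac{72598855}{55254} - \frac{216713 \sqrt{1717}}{55254} \approx -1476.4$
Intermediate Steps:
$X{\left(n,C \right)} = 14 + 84 C n$ ($X{\left(n,C \right)} = 84 C n + 14 = 14 + 84 C n$)
$\frac{X{\left(60,-86 \right)}}{-832 - \left(-1167 + f{\left(41,\left(-2\right) 3 \cdot 1 \right)}\right)} = \frac{14 + 84 \left(-86\right) 60}{-832 - \left(-1167 + \sqrt{41^{2} + \left(\left(-2\right) 3 \cdot 1\right)^{2}}\right)} = \frac{14 - 433440}{-832 - \left(-1167 + \sqrt{1681 + \left(\left(-6\right) 1\right)^{2}}\right)} = - \frac{433426}{-832 - \left(-1167 + \sqrt{1681 + \left(-6\right)^{2}}\right)} = - \frac{433426}{-832 - \left(-1167 + \sqrt{1681 + 36}\right)} = - \frac{433426}{-832 - \left(-1167 + \sqrt{1717}\right)} = - \frac{433426}{-832 + \left(1167 - \sqrt{1717}\right)} = - \frac{433426}{335 - \sqrt{1717}}$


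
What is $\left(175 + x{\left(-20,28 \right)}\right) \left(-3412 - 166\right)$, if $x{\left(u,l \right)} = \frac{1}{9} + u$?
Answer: $- \frac{4994888}{9} \approx -5.5499 \cdot 10^{5}$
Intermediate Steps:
$x{\left(u,l \right)} = \frac{1}{9} + u$
$\left(175 + x{\left(-20,28 \right)}\right) \left(-3412 - 166\right) = \left(175 + \left(\frac{1}{9} - 20\right)\right) \left(-3412 - 166\right) = \left(175 - \frac{179}{9}\right) \left(-3578\right) = \frac{1396}{9} \left(-3578\right) = - \frac{4994888}{9}$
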